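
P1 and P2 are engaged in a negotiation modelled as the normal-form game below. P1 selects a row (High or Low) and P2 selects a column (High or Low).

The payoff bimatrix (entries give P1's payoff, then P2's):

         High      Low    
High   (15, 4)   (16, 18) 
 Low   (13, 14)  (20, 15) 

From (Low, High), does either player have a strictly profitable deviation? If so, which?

P1 at (Low, High) earns 13; deviating to High yields 15 — a strict improvement.
P2 earns 14; deviating to Low yields 15 — a strict improvement.
Both P1 and P2 have strictly profitable deviations.

Both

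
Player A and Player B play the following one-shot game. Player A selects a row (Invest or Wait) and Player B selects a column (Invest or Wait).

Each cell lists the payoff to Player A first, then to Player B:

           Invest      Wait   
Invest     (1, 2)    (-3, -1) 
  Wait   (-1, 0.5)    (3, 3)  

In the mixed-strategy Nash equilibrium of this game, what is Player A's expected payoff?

0

First find y, the probability Player B plays Invest, from Player A's indifference between Invest and Wait: y − 3(1−y) = −y + 3(1−y), giving y = 3/4.
Since Player A is indifferent in equilibrium, Player A's expected payoff equals the payoff from either row against (3/4, 1/4). Using Invest: (3/4) − 3(1/4) = 0.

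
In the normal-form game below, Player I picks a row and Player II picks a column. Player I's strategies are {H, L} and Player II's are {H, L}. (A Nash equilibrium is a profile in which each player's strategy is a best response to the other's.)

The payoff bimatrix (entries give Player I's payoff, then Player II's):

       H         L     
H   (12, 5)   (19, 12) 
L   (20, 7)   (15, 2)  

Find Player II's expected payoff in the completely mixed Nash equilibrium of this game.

37/6

First find x, the probability Player I plays H, from Player II's indifference between H and L: 5x + 7(1−x) = 12x + 2(1−x), giving x = 5/12.
Since Player II is indifferent in equilibrium, Player II's expected payoff equals the payoff from either column against (5/12, 7/12). Using H: 5(5/12) + 7(7/12) = 37/6.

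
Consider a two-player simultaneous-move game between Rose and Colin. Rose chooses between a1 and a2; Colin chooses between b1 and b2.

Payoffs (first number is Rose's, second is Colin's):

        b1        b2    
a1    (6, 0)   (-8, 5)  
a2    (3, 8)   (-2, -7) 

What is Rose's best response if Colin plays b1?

Against b1, Rose earns 6 from a1 and 3 from a2.
So a1 is the best response.

a1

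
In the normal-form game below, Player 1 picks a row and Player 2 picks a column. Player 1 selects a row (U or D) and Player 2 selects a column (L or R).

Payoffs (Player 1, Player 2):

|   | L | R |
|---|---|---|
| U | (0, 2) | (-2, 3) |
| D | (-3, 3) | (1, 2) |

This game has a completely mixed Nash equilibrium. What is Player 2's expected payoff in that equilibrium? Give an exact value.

5/2

First find p, the probability Player 1 plays U, from Player 2's indifference between L and R: 2p + 3(1−p) = 3p + 2(1−p), giving p = 1/2.
Since Player 2 is indifferent in equilibrium, Player 2's expected payoff equals the payoff from either column against (1/2, 1/2). Using L: 2(1/2) + 3(1/2) = 5/2.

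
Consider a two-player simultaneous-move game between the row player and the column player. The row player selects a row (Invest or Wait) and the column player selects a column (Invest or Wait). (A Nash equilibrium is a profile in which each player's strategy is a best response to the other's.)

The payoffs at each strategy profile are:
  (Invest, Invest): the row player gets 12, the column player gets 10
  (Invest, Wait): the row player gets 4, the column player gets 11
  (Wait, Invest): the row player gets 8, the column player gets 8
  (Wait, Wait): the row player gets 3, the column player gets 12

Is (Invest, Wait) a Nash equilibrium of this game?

At (Invest, Wait), the row player earns 4; switching to Wait would give 3, so the row player has no profitable deviation.
The column player earns 11; switching to Invest would give 10, so the column player has no profitable deviation.
Neither player can gain by a unilateral deviation, so this profile is a Nash equilibrium.

Yes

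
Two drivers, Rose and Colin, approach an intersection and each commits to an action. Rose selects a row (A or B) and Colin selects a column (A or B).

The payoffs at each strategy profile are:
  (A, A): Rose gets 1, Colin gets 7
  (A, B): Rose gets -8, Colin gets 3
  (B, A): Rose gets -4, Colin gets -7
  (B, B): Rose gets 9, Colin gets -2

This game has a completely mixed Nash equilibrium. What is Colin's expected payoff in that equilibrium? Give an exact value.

First find x, the probability Rose plays A, from Colin's indifference between A and B: 7x − 7(1−x) = 3x − 2(1−x), giving x = 5/9.
Since Colin is indifferent in equilibrium, Colin's expected payoff equals the payoff from either column against (5/9, 4/9). Using A: 7(5/9) − 7(4/9) = 7/9.

7/9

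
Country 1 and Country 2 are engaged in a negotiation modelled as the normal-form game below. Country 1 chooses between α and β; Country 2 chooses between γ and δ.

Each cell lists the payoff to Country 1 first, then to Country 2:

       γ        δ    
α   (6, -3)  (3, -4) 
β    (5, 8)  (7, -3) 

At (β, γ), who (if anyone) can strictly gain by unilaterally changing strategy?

Country 1

Country 1 at (β, γ) earns 5; deviating to α yields 6 — a strict improvement.
Country 2 earns 8; deviating to δ yields -3 — not better.
Only Country 1 has a strictly profitable deviation.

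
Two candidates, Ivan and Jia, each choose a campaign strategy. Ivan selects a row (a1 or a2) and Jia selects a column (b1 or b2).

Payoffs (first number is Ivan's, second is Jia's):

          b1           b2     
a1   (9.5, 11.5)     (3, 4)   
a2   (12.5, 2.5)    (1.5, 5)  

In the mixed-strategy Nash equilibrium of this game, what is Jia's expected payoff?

19/4

First find x, the probability Ivan plays a1, from Jia's indifference between b1 and b2: 11.5x + 2.5(1−x) = 4x + 5(1−x), giving x = 1/4.
Since Jia is indifferent in equilibrium, Jia's expected payoff equals the payoff from either column against (1/4, 3/4). Using b1: 11.5(1/4) + 2.5(3/4) = 19/4.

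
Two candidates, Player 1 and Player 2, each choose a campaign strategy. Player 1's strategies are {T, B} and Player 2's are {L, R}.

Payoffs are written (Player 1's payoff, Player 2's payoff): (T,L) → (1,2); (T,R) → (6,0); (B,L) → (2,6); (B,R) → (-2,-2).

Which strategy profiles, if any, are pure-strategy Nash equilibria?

(B, L)

(T, L): Player 1 prefers B (2 > 1) — not an equilibrium.
(T, R): Player 2 prefers L (2 > 0) — not an equilibrium.
(B, L): Player 1 gets 2 ≥ 1 from T, and Player 2 gets 6 ≥ -2 from R — Nash equilibrium.
(B, R): Player 1 prefers T (6 > -2); Player 2 prefers L (6 > -2) — not an equilibrium.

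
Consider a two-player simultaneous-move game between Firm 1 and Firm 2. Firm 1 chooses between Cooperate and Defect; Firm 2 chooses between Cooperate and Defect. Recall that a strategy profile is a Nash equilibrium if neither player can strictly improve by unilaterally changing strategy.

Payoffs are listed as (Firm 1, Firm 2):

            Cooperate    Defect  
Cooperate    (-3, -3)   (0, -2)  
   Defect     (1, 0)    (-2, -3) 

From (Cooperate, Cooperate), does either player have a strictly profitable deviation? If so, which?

Firm 1 at (Cooperate, Cooperate) earns -3; deviating to Defect yields 1 — a strict improvement.
Firm 2 earns -3; deviating to Defect yields -2 — a strict improvement.
Both Firm 1 and Firm 2 have strictly profitable deviations.

Both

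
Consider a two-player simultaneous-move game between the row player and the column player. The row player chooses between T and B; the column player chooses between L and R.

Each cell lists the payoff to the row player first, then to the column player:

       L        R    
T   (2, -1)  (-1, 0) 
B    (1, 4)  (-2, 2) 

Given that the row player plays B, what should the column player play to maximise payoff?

Against B, the column player earns 4 from L and 2 from R.
So L is the best response.

L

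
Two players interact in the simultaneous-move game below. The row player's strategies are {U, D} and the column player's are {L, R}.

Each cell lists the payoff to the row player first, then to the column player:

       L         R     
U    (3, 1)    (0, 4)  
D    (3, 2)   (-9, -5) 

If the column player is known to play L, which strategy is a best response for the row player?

Against L, the row player earns 3 from U and 3 from D.
So either strategy is a best response.

either — both U and D are best responses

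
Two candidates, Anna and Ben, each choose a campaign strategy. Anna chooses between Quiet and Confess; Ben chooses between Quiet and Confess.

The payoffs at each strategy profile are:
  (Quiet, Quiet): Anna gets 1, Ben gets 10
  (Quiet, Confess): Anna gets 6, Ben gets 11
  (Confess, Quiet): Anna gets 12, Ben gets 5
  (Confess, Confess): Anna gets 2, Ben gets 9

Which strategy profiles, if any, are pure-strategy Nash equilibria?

(Quiet, Quiet): Anna prefers Confess (12 > 1); Ben prefers Confess (11 > 10) — not an equilibrium.
(Quiet, Confess): Anna gets 6 ≥ 2 from Confess, and Ben gets 11 ≥ 10 from Quiet — Nash equilibrium.
(Confess, Quiet): Ben prefers Confess (9 > 5) — not an equilibrium.
(Confess, Confess): Anna prefers Quiet (6 > 2) — not an equilibrium.

(Quiet, Confess)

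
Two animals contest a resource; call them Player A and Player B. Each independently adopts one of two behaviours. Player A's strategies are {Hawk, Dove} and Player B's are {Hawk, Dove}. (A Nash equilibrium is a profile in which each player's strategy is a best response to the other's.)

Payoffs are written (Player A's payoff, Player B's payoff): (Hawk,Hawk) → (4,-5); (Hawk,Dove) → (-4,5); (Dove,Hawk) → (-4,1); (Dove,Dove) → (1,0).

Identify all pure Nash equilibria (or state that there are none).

(Hawk, Hawk): Player B prefers Dove (5 > -5) — not an equilibrium.
(Hawk, Dove): Player A prefers Dove (1 > -4) — not an equilibrium.
(Dove, Hawk): Player A prefers Hawk (4 > -4) — not an equilibrium.
(Dove, Dove): Player B prefers Hawk (1 > 0) — not an equilibrium.

none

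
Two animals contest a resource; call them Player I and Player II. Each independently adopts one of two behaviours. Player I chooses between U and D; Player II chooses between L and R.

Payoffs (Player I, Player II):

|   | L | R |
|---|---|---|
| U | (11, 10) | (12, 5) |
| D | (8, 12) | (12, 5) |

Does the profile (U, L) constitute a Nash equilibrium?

Yes

At (U, L), Player I earns 11; switching to D would give 8, so Player I has no profitable deviation.
Player II earns 10; switching to R would give 5, so Player II has no profitable deviation.
Neither player can gain by a unilateral deviation, so this profile is a Nash equilibrium.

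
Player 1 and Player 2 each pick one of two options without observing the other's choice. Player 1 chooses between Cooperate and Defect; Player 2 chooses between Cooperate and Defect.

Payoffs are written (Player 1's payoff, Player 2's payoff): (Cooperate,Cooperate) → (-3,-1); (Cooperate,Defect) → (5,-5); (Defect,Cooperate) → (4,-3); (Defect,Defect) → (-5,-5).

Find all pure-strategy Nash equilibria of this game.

(Defect, Cooperate)

(Cooperate, Cooperate): Player 1 prefers Defect (4 > -3) — not an equilibrium.
(Cooperate, Defect): Player 2 prefers Cooperate (-1 > -5) — not an equilibrium.
(Defect, Cooperate): Player 1 gets 4 ≥ -3 from Cooperate, and Player 2 gets -3 ≥ -5 from Defect — Nash equilibrium.
(Defect, Defect): Player 1 prefers Cooperate (5 > -5); Player 2 prefers Cooperate (-3 > -5) — not an equilibrium.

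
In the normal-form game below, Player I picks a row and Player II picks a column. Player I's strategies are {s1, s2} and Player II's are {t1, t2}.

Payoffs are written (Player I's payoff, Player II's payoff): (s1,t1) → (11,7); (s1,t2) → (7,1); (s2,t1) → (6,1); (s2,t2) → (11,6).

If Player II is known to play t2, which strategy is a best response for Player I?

Against t2, Player I earns 7 from s1 and 11 from s2.
So s2 is the best response.

s2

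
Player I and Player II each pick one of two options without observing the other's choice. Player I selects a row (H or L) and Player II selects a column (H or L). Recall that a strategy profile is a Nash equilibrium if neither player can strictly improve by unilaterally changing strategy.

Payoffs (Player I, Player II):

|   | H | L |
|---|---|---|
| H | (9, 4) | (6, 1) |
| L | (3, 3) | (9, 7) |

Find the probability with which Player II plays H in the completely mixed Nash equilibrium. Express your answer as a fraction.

Let y be the probability that Player II plays H. In a completely mixed equilibrium, Player I must be indifferent between H and L.
Player I's expected payoff from H is 9y + 6(1−y); from L it is 3y + 9(1−y).
Setting these equal: 3y + 6 = −6y + 9, so y = 1/3.

1/3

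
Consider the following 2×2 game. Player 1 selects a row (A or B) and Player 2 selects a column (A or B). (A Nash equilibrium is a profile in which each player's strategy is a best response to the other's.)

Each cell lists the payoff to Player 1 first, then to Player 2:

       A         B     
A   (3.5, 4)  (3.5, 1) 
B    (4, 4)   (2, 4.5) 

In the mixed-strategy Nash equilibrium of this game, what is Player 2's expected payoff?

First find p, the probability Player 1 plays A, from Player 2's indifference between A and B: 4p + 4(1−p) = p + 4.5(1−p), giving p = 1/7.
Since Player 2 is indifferent in equilibrium, Player 2's expected payoff equals the payoff from either column against (1/7, 6/7). Using A: 4(1/7) + 4(6/7) = 4.

4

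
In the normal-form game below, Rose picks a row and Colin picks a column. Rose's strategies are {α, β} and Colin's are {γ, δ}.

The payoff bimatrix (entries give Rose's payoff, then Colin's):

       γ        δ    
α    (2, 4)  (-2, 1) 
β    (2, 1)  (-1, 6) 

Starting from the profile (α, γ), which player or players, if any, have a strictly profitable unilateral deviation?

Neither

Rose at (α, γ) earns 2; deviating to β yields 2 — not better.
Colin earns 4; deviating to δ yields 1 — not better.
Neither player can strictly improve; the profile is a Nash equilibrium.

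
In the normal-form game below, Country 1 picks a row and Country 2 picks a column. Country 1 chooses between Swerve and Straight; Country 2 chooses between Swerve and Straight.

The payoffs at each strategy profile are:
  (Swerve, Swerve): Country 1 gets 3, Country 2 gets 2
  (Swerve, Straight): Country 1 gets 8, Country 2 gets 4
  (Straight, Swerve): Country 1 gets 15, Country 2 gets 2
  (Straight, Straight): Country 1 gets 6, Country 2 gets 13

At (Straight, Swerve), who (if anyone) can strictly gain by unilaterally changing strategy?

Country 2

Country 1 at (Straight, Swerve) earns 15; deviating to Swerve yields 3 — not better.
Country 2 earns 2; deviating to Straight yields 13 — a strict improvement.
Only Country 2 has a strictly profitable deviation.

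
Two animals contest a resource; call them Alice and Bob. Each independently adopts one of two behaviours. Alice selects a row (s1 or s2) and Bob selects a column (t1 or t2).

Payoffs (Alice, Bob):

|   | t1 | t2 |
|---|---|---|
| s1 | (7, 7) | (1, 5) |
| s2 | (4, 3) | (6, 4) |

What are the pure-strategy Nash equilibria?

(s1, t1): Alice gets 7 ≥ 4 from s2, and Bob gets 7 ≥ 5 from t2 — Nash equilibrium.
(s1, t2): Alice prefers s2 (6 > 1); Bob prefers t1 (7 > 5) — not an equilibrium.
(s2, t1): Alice prefers s1 (7 > 4); Bob prefers t2 (4 > 3) — not an equilibrium.
(s2, t2): Alice gets 6 ≥ 1 from s1, and Bob gets 4 ≥ 3 from t1 — Nash equilibrium.

(s1, t1) and (s2, t2)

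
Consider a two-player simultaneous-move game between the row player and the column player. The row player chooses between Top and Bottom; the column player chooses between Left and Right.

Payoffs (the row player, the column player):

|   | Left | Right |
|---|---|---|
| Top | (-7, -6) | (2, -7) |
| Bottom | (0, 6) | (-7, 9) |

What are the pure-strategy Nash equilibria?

(Top, Left): the row player prefers Bottom (0 > -7) — not an equilibrium.
(Top, Right): the column player prefers Left (-6 > -7) — not an equilibrium.
(Bottom, Left): the column player prefers Right (9 > 6) — not an equilibrium.
(Bottom, Right): the row player prefers Top (2 > -7) — not an equilibrium.

none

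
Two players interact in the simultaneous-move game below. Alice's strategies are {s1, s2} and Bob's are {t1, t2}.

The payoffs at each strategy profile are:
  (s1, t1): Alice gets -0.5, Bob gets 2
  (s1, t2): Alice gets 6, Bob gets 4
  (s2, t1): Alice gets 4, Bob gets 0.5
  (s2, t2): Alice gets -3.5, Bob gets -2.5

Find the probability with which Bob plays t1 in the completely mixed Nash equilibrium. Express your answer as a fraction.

19/28

Let c be the probability that Bob plays t1. In a completely mixed equilibrium, Alice must be indifferent between s1 and s2.
Alice's expected payoff from s1 is −0.5c + 6(1−c); from s2 it is 4c − 3.5(1−c).
Setting these equal: −6.5c + 6 = 7.5c − 3.5, so c = 19/28.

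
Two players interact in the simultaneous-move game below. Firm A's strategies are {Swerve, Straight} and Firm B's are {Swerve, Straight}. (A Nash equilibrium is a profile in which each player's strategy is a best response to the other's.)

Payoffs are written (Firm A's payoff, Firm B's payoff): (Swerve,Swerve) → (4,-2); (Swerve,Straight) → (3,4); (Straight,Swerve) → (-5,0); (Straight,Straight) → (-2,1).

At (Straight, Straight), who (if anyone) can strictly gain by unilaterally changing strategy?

Firm A at (Straight, Straight) earns -2; deviating to Swerve yields 3 — a strict improvement.
Firm B earns 1; deviating to Swerve yields 0 — not better.
Only Firm A has a strictly profitable deviation.

Firm A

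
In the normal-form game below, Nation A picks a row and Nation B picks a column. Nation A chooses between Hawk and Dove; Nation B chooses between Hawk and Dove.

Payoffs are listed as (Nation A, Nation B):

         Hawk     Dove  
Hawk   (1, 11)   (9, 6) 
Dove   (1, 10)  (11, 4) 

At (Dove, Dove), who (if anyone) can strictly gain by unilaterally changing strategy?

Nation A at (Dove, Dove) earns 11; deviating to Hawk yields 9 — not better.
Nation B earns 4; deviating to Hawk yields 10 — a strict improvement.
Only Nation B has a strictly profitable deviation.

Nation B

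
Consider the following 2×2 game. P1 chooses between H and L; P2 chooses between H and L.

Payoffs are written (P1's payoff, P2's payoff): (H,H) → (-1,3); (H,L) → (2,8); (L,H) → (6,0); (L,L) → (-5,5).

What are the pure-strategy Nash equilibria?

(H, L)

(H, H): P1 prefers L (6 > -1); P2 prefers L (8 > 3) — not an equilibrium.
(H, L): P1 gets 2 ≥ -5 from L, and P2 gets 8 ≥ 3 from H — Nash equilibrium.
(L, H): P2 prefers L (5 > 0) — not an equilibrium.
(L, L): P1 prefers H (2 > -5) — not an equilibrium.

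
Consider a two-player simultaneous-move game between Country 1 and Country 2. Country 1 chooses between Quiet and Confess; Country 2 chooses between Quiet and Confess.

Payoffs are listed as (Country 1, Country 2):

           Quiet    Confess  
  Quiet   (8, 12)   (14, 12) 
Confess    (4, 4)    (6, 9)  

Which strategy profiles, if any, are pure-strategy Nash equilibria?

(Quiet, Quiet): Country 1 gets 8 ≥ 4 from Confess, and Country 2 gets 12 ≥ 12 from Confess — Nash equilibrium.
(Quiet, Confess): Country 1 gets 14 ≥ 6 from Confess, and Country 2 gets 12 ≥ 12 from Quiet — Nash equilibrium.
(Confess, Quiet): Country 1 prefers Quiet (8 > 4); Country 2 prefers Confess (9 > 4) — not an equilibrium.
(Confess, Confess): Country 1 prefers Quiet (14 > 6) — not an equilibrium.

(Quiet, Quiet) and (Quiet, Confess)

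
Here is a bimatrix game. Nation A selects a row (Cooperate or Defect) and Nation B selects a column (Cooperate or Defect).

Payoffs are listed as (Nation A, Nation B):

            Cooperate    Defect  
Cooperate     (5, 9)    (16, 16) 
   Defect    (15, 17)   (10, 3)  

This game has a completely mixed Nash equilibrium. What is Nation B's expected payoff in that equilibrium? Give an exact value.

35/3

First find x, the probability Nation A plays Cooperate, from Nation B's indifference between Cooperate and Defect: 9x + 17(1−x) = 16x + 3(1−x), giving x = 2/3.
Since Nation B is indifferent in equilibrium, Nation B's expected payoff equals the payoff from either column against (2/3, 1/3). Using Cooperate: 9(2/3) + 17(1/3) = 35/3.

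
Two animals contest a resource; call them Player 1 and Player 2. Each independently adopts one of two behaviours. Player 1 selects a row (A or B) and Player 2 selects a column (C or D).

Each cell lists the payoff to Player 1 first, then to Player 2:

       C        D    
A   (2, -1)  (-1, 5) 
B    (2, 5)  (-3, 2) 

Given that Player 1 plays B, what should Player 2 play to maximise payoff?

C

Against B, Player 2 earns 5 from C and 2 from D.
So C is the best response.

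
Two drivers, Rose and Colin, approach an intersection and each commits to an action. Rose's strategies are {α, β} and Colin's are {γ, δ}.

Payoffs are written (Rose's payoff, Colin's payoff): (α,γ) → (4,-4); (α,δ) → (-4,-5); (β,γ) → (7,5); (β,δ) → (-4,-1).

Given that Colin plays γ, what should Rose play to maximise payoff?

β

Against γ, Rose earns 4 from α and 7 from β.
So β is the best response.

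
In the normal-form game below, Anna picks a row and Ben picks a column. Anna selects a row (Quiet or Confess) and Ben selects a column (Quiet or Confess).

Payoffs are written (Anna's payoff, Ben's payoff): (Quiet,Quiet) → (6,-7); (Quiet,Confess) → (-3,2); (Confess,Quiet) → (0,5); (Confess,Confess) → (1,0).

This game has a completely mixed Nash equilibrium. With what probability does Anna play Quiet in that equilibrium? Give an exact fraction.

5/14

Let p be the probability that Anna plays Quiet. In a completely mixed equilibrium, Ben must be indifferent between Quiet and Confess.
Ben's expected payoff from Quiet is −7p + 5(1−p); from Confess it is 2p.
Setting these equal: −12p + 5 = 2p, so p = 5/14.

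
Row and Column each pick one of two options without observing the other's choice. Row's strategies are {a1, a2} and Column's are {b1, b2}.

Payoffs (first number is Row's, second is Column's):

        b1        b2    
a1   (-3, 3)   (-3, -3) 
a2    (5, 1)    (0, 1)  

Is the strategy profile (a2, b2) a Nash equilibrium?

At (a2, b2), Row earns 0; switching to a1 would give -3, so Row has no profitable deviation.
Column earns 1; switching to b1 would give 1, so Column has no profitable deviation.
Neither player can gain by a unilateral deviation, so this profile is a Nash equilibrium.

Yes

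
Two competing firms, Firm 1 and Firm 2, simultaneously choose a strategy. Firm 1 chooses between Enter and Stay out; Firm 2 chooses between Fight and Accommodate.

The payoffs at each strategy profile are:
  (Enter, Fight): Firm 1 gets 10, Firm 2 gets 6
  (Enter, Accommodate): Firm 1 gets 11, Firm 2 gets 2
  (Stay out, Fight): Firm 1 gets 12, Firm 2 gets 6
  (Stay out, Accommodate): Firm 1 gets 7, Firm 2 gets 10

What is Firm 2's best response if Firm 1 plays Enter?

Against Enter, Firm 2 earns 6 from Fight and 2 from Accommodate.
So Fight is the best response.

Fight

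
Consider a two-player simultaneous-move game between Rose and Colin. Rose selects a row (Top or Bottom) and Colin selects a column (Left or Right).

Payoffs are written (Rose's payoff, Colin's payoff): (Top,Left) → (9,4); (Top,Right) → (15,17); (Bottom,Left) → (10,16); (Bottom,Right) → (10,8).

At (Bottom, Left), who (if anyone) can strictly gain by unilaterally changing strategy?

Neither

Rose at (Bottom, Left) earns 10; deviating to Top yields 9 — not better.
Colin earns 16; deviating to Right yields 8 — not better.
Neither player can strictly improve; the profile is a Nash equilibrium.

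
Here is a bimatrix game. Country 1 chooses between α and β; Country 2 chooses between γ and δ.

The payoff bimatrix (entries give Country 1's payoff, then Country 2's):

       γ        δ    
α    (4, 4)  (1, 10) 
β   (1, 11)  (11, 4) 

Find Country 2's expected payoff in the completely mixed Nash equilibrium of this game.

94/13

First find p, the probability Country 1 plays α, from Country 2's indifference between γ and δ: 4p + 11(1−p) = 10p + 4(1−p), giving p = 7/13.
Since Country 2 is indifferent in equilibrium, Country 2's expected payoff equals the payoff from either column against (7/13, 6/13). Using γ: 4(7/13) + 11(6/13) = 94/13.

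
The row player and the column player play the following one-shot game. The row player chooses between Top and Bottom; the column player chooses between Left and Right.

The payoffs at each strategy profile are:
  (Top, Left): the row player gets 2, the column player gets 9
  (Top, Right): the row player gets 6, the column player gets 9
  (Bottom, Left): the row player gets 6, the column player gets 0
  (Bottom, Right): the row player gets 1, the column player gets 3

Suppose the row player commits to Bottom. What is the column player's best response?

Against Bottom, the column player earns 0 from Left and 3 from Right.
So Right is the best response.

Right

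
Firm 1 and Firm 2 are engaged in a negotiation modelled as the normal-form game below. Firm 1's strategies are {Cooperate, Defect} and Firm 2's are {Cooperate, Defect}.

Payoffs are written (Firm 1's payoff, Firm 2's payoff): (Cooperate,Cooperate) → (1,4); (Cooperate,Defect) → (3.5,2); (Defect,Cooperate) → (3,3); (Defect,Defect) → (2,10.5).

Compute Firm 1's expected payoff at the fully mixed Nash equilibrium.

17/7

First find q, the probability Firm 2 plays Cooperate, from Firm 1's indifference between Cooperate and Defect: q + 3.5(1−q) = 3q + 2(1−q), giving q = 3/7.
Since Firm 1 is indifferent in equilibrium, Firm 1's expected payoff equals the payoff from either row against (3/7, 4/7). Using Cooperate: (3/7) + 3.5(4/7) = 17/7.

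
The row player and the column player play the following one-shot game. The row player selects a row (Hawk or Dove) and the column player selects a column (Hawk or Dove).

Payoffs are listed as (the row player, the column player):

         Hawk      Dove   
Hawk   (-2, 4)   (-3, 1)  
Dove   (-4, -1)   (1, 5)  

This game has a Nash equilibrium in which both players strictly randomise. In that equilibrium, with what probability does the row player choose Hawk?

2/3

Let r be the probability that the row player plays Hawk. In a completely mixed equilibrium, the column player must be indifferent between Hawk and Dove.
The column player's expected payoff from Hawk is 4r − (1−r); from Dove it is r + 5(1−r).
Setting these equal: 5r − 1 = −4r + 5, so r = 2/3.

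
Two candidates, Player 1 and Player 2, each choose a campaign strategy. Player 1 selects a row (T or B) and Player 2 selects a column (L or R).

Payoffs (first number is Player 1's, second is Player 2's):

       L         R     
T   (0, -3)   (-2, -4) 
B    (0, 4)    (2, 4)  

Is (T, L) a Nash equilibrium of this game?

Yes

At (T, L), Player 1 earns 0; switching to B would give 0, so Player 1 has no profitable deviation.
Player 2 earns -3; switching to R would give -4, so Player 2 has no profitable deviation.
Neither player can gain by a unilateral deviation, so this profile is a Nash equilibrium.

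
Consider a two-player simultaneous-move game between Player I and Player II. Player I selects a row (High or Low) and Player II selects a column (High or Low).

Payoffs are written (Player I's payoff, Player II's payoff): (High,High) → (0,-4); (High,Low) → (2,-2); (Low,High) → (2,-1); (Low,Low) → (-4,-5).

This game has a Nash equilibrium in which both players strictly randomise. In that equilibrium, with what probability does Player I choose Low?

Let r be the probability that Player I plays High. In a completely mixed equilibrium, Player II must be indifferent between High and Low.
Player II's expected payoff from High is −4r − (1−r); from Low it is −2r − 5(1−r).
Setting these equal: −3r − 1 = 3r − 5, so r = 2/3.
Therefore Player I plays Low with probability 1 − 2/3 = 1/3.

1/3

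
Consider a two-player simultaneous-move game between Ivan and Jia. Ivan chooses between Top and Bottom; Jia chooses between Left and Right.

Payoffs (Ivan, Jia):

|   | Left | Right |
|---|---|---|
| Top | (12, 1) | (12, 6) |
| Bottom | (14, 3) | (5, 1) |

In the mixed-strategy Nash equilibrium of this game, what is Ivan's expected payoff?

12

First find y, the probability Jia plays Left, from Ivan's indifference between Top and Bottom: 12y + 12(1−y) = 14y + 5(1−y), giving y = 7/9.
Since Ivan is indifferent in equilibrium, Ivan's expected payoff equals the payoff from either row against (7/9, 2/9). Using Top: 12(7/9) + 12(2/9) = 12.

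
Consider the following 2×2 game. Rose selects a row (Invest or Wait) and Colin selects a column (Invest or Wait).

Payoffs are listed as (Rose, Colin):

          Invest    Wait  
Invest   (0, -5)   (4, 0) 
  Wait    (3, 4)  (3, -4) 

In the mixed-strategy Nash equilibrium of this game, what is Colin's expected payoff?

-20/13

First find x, the probability Rose plays Invest, from Colin's indifference between Invest and Wait: −5x + 4(1−x) = −4(1−x), giving x = 8/13.
Since Colin is indifferent in equilibrium, Colin's expected payoff equals the payoff from either column against (8/13, 5/13). Using Invest: −5(8/13) + 4(5/13) = -20/13.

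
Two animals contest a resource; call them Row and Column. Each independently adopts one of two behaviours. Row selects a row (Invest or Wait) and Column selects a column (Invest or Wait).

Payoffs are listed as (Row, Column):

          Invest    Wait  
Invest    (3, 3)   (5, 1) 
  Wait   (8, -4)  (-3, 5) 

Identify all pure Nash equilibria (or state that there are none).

(Invest, Invest): Row prefers Wait (8 > 3) — not an equilibrium.
(Invest, Wait): Column prefers Invest (3 > 1) — not an equilibrium.
(Wait, Invest): Column prefers Wait (5 > -4) — not an equilibrium.
(Wait, Wait): Row prefers Invest (5 > -3) — not an equilibrium.

none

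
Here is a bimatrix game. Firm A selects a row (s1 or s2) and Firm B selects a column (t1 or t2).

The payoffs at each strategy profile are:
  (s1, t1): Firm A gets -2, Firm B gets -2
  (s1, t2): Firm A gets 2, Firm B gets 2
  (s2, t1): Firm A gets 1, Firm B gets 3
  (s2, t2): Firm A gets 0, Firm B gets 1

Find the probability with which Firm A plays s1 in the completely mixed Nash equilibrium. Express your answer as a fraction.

1/3

Let p be the probability that Firm A plays s1. In a completely mixed equilibrium, Firm B must be indifferent between t1 and t2.
Firm B's expected payoff from t1 is −2p + 3(1−p); from t2 it is 2p + (1−p).
Setting these equal: −5p + 3 = p + 1, so p = 1/3.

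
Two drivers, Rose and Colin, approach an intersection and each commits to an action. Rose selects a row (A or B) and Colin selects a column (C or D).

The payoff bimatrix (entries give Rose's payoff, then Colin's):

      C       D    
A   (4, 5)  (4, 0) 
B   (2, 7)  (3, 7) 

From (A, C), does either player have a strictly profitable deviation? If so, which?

Neither

Rose at (A, C) earns 4; deviating to B yields 2 — not better.
Colin earns 5; deviating to D yields 0 — not better.
Neither player can strictly improve; the profile is a Nash equilibrium.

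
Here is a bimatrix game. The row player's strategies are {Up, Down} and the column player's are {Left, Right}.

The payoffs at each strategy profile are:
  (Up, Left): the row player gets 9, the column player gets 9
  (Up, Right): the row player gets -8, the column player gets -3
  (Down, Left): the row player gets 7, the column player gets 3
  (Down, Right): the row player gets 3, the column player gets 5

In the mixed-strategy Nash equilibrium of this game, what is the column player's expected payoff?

First find p, the probability the row player plays Up, from the column player's indifference between Left and Right: 9p + 3(1−p) = −3p + 5(1−p), giving p = 1/7.
Since the column player is indifferent in equilibrium, the column player's expected payoff equals the payoff from either column against (1/7, 6/7). Using Left: 9(1/7) + 3(6/7) = 27/7.

27/7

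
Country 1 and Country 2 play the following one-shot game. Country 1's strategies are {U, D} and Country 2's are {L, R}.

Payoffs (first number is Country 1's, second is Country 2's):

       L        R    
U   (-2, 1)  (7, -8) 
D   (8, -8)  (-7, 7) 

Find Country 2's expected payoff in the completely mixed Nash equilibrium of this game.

-19/8

First find p, the probability Country 1 plays U, from Country 2's indifference between L and R: p − 8(1−p) = −8p + 7(1−p), giving p = 5/8.
Since Country 2 is indifferent in equilibrium, Country 2's expected payoff equals the payoff from either column against (5/8, 3/8). Using L: (5/8) − 8(3/8) = -19/8.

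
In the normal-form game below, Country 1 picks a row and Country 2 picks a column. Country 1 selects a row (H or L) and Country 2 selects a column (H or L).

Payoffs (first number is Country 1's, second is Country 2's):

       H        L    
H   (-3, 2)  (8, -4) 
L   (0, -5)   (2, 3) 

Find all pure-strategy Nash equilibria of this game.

(H, H): Country 1 prefers L (0 > -3) — not an equilibrium.
(H, L): Country 2 prefers H (2 > -4) — not an equilibrium.
(L, H): Country 2 prefers L (3 > -5) — not an equilibrium.
(L, L): Country 1 prefers H (8 > 2) — not an equilibrium.

none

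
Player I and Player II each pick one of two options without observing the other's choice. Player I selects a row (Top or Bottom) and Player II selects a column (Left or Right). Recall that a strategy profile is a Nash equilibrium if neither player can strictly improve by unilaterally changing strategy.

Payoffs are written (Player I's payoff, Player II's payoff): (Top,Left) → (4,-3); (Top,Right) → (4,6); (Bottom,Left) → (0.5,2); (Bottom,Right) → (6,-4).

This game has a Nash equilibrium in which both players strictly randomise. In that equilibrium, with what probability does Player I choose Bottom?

Let p be the probability that Player I plays Top. In a completely mixed equilibrium, Player II must be indifferent between Left and Right.
Player II's expected payoff from Left is −3p + 2(1−p); from Right it is 6p − 4(1−p).
Setting these equal: −5p + 2 = 10p − 4, so p = 2/5.
Therefore Player I plays Bottom with probability 1 − 2/5 = 3/5.

3/5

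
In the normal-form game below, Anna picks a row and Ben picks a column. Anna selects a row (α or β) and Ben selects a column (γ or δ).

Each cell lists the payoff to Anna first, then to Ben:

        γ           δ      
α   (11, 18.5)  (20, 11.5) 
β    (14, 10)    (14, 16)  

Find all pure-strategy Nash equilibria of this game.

(α, γ): Anna prefers β (14 > 11) — not an equilibrium.
(α, δ): Ben prefers γ (18.5 > 11.5) — not an equilibrium.
(β, γ): Ben prefers δ (16 > 10) — not an equilibrium.
(β, δ): Anna prefers α (20 > 14) — not an equilibrium.

none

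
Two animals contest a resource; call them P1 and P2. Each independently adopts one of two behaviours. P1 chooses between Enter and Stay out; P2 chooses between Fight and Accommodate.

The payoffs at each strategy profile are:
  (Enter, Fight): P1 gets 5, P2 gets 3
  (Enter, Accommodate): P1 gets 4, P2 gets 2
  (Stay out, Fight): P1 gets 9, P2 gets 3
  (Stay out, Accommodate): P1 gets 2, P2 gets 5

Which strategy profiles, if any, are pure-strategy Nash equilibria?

(Enter, Fight): P1 prefers Stay out (9 > 5) — not an equilibrium.
(Enter, Accommodate): P2 prefers Fight (3 > 2) — not an equilibrium.
(Stay out, Fight): P2 prefers Accommodate (5 > 3) — not an equilibrium.
(Stay out, Accommodate): P1 prefers Enter (4 > 2) — not an equilibrium.

none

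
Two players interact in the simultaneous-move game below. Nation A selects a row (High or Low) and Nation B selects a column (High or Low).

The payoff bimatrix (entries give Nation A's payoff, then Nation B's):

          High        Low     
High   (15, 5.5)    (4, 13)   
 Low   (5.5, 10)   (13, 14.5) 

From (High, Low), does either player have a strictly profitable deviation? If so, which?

Nation A at (High, Low) earns 4; deviating to Low yields 13 — a strict improvement.
Nation B earns 13; deviating to High yields 5.5 — not better.
Only Nation A has a strictly profitable deviation.

Nation A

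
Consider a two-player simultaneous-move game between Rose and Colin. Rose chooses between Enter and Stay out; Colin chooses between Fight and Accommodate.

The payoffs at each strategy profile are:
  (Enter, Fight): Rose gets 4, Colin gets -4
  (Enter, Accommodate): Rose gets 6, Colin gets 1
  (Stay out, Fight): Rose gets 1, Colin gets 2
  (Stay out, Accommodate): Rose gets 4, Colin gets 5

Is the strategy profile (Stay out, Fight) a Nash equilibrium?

No

At (Stay out, Fight), Rose earns 1; switching to Enter would give 4, so Rose would deviate.
Colin earns 2; switching to Accommodate would give 5, so Colin would deviate.
Since at least one player can profitably deviate, this is not a Nash equilibrium.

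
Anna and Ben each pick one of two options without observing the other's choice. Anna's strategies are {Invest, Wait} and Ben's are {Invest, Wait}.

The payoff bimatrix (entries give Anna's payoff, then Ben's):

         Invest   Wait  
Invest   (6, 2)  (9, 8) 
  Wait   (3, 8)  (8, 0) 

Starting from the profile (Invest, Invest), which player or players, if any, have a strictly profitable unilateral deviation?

Ben

Anna at (Invest, Invest) earns 6; deviating to Wait yields 3 — not better.
Ben earns 2; deviating to Wait yields 8 — a strict improvement.
Only Ben has a strictly profitable deviation.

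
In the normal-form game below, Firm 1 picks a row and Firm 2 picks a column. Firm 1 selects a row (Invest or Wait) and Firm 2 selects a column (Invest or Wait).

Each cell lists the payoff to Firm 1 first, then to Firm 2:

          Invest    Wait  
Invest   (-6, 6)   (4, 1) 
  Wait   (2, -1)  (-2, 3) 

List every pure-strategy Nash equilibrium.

(Invest, Invest): Firm 1 prefers Wait (2 > -6) — not an equilibrium.
(Invest, Wait): Firm 2 prefers Invest (6 > 1) — not an equilibrium.
(Wait, Invest): Firm 2 prefers Wait (3 > -1) — not an equilibrium.
(Wait, Wait): Firm 1 prefers Invest (4 > -2) — not an equilibrium.

none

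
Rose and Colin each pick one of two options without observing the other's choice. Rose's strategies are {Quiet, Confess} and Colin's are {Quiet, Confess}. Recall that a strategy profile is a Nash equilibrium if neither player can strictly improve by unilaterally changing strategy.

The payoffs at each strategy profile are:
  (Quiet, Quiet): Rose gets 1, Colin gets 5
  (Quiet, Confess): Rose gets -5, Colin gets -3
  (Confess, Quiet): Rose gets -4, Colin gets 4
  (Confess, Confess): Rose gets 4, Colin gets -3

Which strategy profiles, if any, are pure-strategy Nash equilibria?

(Quiet, Quiet)

(Quiet, Quiet): Rose gets 1 ≥ -4 from Confess, and Colin gets 5 ≥ -3 from Confess — Nash equilibrium.
(Quiet, Confess): Rose prefers Confess (4 > -5); Colin prefers Quiet (5 > -3) — not an equilibrium.
(Confess, Quiet): Rose prefers Quiet (1 > -4) — not an equilibrium.
(Confess, Confess): Colin prefers Quiet (4 > -3) — not an equilibrium.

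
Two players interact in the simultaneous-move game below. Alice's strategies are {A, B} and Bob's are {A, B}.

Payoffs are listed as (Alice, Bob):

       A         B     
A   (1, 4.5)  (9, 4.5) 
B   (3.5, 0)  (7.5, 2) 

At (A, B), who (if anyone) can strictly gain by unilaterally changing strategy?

Neither

Alice at (A, B) earns 9; deviating to B yields 7.5 — not better.
Bob earns 4.5; deviating to A yields 4.5 — not better.
Neither player can strictly improve; the profile is a Nash equilibrium.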